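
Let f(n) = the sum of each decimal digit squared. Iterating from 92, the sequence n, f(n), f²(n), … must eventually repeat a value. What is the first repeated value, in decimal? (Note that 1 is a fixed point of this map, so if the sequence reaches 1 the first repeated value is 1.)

89

92 → 9² + 2² = 85
85 → 8² + 5² = 89
89 → 8² + 9² = 145
145 → 1² + 4² + 5² = 42
42 → 4² + 2² = 20
20 → 2² + 0² = 4
4 → 4² = 16
16 → 1² + 6² = 37
37 → 3² + 7² = 58
58 → 5² + 8² = 89  — 89 already appeared earlier.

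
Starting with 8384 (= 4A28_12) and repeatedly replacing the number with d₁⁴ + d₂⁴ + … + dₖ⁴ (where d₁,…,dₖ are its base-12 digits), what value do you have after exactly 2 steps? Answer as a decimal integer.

10994

8384 = (4,10,2,8)_12 → 4⁴ + 10⁴ + 2⁴ + 8⁴ = 14368
14368 = (8,3,9,4)_12 → 8⁴ + 3⁴ + 9⁴ + 4⁴ = 10994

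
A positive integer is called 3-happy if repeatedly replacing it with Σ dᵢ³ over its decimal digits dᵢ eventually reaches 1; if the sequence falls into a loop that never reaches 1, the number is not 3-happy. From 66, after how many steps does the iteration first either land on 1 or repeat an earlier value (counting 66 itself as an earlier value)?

66 → 6³ + 6³ = 216 + 216 = 432
432 → 4³ + 3³ + 2³ = 64 + 27 + 8 = 99
99 → 9³ + 9³ = 729 + 729 = 1458
1458 → 1³ + 4³ + 5³ + 8³ = 1 + 64 + 125 + 512 = 702
702 → 7³ + 0³ + 2³ = 343 + 0 + 8 = 351
351 → 3³ + 5³ + 1³ = 27 + 125 + 1 = 153
153 → 1³ + 5³ + 3³ = 1 + 125 + 27 = 153  — 153 repeats.
That took 7 steps.

7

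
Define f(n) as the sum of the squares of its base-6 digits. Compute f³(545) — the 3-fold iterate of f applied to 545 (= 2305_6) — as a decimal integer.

545 = (2,3,0,5)_6 → 38
38 = (1,0,2)_6 → 5
5 = (5)_6 → 25

25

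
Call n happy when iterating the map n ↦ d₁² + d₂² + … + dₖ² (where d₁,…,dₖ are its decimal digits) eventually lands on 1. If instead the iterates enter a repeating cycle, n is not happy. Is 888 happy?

happy

888 → 192
192 → 86
86 → 100
100 → 1  — reached 1.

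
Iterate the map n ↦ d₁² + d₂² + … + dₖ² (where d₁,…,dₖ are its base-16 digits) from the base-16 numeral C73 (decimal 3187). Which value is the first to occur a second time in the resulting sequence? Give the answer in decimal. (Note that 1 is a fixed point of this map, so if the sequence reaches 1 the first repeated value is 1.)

169

3187 = (12,7,3)_16 → 202
202 = (12,10)_16 → 244
244 = (15,4)_16 → 241
241 = (15,1)_16 → 226
226 = (14,2)_16 → 200
200 = (12,8)_16 → 208
208 = (13,0)_16 → 169
169 = (10,9)_16 → 181
181 = (11,5)_16 → 146
146 = (9,2)_16 → 85
85 = (5,5)_16 → 50
50 = (3,2)_16 → 13
13 = (13)_16 → 169  — 169 already appeared earlier.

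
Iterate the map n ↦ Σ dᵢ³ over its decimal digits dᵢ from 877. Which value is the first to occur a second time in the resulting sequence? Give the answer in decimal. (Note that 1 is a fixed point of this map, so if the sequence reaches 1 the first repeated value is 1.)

1

877 → 8³ + 7³ + 7³ = 512 + 343 + 343 = 1198
1198 → 1³ + 1³ + 9³ + 8³ = 1 + 1 + 729 + 512 = 1243
1243 → 1³ + 2³ + 4³ + 3³ = 1 + 8 + 64 + 27 = 100
100 → 1³ + 0³ + 0³ = 1 + 0 + 0 = 1  — reached the fixed point 1.
1 → 1, so 1 is the first repeated value.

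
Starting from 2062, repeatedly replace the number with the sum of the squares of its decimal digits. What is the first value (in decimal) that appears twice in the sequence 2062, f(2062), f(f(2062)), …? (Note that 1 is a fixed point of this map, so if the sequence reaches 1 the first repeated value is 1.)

2062 → 44
44 → 32
32 → 13
13 → 10
10 → 1  — reached the fixed point 1.
1 → 1, so 1 is the first repeated value.

1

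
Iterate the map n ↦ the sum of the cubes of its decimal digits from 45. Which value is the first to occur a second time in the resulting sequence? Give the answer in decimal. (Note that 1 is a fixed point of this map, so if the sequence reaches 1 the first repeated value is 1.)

153

45 → 4³ + 5³ = 189
189 → 1³ + 8³ + 9³ = 1242
1242 → 1³ + 2³ + 4³ + 2³ = 81
81 → 8³ + 1³ = 513
513 → 5³ + 1³ + 3³ = 153
153 → 1³ + 5³ + 3³ = 153  — 153 already appeared earlier.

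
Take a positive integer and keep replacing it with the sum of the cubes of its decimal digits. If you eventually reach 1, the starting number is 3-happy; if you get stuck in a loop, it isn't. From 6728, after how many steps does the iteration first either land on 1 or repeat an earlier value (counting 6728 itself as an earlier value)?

4

6728 → 1079
1079 → 1073
1073 → 371
371 → 371  — 371 repeats.
That took 4 steps.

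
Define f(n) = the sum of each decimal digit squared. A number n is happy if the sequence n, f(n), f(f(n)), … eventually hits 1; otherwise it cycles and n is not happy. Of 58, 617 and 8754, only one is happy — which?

58: 58 → 89 → 145 → 42 → 20 → 4 → 16 → 37 → 58  — repeats 58 (not happy)
617: 617 → 86 → 100 → 1  — reaches 1 (happy)
8754: 8754 → 154 → 42 → 20 → 4 → 16 → 37 → 58 → 89 → 145 → 42  — repeats 42 (not happy)

617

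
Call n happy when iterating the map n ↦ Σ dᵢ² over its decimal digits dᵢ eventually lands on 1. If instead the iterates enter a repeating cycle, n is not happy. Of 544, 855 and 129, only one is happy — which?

544: 544 → 57 → 74 → 65 → 61 → 37 → 58 → 89 → 145 → 42 → 20 → 4 → 16 → 37  — repeats 37 (not happy)
855: 855 → 114 → 18 → 65 → 61 → 37 → 58 → 89 → 145 → 42 → 20 → 4 → 16 → 37  — repeats 37 (not happy)
129: 129 → 86 → 100 → 1  — reaches 1 (happy)

129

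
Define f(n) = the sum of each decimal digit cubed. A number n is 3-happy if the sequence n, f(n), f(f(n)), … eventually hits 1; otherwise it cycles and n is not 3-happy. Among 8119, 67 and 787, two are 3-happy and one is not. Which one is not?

8119: 8119 → 1243 → 100 → 1  — reaches 1 (3-happy)
67: 67 → 559 → 979 → 1801 → 514 → 190 → 730 → 370 → 370  — repeats 370 (not 3-happy)
787: 787 → 1198 → 1243 → 100 → 1  — reaches 1 (3-happy)

67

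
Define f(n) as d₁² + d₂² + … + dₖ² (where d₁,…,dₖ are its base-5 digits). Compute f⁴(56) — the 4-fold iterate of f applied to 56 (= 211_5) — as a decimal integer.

56 = (2,1,1)_5 → 2² + 1² + 1² = 4 + 1 + 1 = 6
6 = (1,1)_5 → 1² + 1² = 1 + 1 = 2
2 = (2)_5 → 2² = 4
4 = (4)_5 → 4² = 16

16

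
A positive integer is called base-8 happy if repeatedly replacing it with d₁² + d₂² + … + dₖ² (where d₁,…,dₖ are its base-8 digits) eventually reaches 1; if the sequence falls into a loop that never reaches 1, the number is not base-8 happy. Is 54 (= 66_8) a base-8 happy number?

54 = (6,6)_8 → 6² + 6² = 72
72 = (1,1,0)_8 → 1² + 1² + 0² = 2
2 = (2)_8 → 2² = 4
4 = (4)_8 → 4² = 16
16 = (2,0)_8 → 2² + 0² = 4  — 4 already seen; the sequence cycles without reaching 1.

not base-8 happy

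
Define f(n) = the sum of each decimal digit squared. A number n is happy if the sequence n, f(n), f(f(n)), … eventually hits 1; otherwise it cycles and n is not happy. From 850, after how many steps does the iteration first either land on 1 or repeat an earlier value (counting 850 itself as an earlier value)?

850 → 8² + 5² + 0² = 89
89 → 8² + 9² = 145
145 → 1² + 4² + 5² = 42
42 → 4² + 2² = 20
20 → 2² + 0² = 4
4 → 4² = 16
16 → 1² + 6² = 37
37 → 3² + 7² = 58
58 → 5² + 8² = 89  — 89 repeats.
That took 9 steps.

9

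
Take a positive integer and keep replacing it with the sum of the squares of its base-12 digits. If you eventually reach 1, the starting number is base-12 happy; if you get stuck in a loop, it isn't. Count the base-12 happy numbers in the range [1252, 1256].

1252: 1252 → 144 → 1  — base-12 happy
1253: 1253 → 153 → 82 → 136 → 137 → 146 → 5 → 25 → 5  — not base-12 happy
1254: 1254 → 164 → 66 → 61 → 26 → 8 → 64 → 41 → 34 → 104 → 128 → 164  — not base-12 happy
1255: 1255 → 177 → 86 → 53 → 41 → 34 → 104 → 128 → 164 → 66 → 61 → 26 → 8 → 64 → 41  — not base-12 happy
1256: 1256 → 192 → 17 → 26 → 8 → 64 → 41 → 34 → 104 → 128 → 164 → 66 → 61 → 26  — not base-12 happy
base-12 happy: 1252

1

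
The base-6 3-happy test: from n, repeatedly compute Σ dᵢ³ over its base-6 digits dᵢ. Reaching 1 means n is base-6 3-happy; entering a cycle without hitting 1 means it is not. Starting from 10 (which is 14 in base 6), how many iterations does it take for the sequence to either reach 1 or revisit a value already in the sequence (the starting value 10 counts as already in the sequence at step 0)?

3

10 = (1,4)_6 → 65
65 = (1,4,5)_6 → 190
190 = (5,1,4)_6 → 190  — 190 repeats.
That took 3 steps.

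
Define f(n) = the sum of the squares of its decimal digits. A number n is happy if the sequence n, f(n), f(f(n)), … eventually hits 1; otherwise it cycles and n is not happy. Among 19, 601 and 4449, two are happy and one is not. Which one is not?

601

19: 19 → 82 → 68 → 100 → 1  — reaches 1 (happy)
601: 601 → 37 → 58 → 89 → 145 → 42 → 20 → 4 → 16 → 37  — repeats 37 (not happy)
4449: 4449 → 129 → 86 → 100 → 1  — reaches 1 (happy)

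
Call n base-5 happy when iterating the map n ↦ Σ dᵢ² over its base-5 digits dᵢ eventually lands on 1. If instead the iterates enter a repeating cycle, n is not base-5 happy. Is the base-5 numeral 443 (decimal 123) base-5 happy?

base-5 happy

123 = (4,4,3)_5 → 4² + 4² + 3² = 16 + 16 + 9 = 41
41 = (1,3,1)_5 → 1² + 3² + 1² = 1 + 9 + 1 = 11
11 = (2,1)_5 → 2² + 1² = 4 + 1 = 5
5 = (1,0)_5 → 1² + 0² = 1 + 0 = 1  — reached 1.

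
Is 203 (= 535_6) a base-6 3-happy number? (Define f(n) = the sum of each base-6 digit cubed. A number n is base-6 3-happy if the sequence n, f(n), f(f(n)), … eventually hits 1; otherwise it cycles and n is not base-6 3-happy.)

203 = (5,3,5)_6 → 5³ + 3³ + 5³ = 277
277 = (1,1,4,1)_6 → 1³ + 1³ + 4³ + 1³ = 67
67 = (1,5,1)_6 → 1³ + 5³ + 1³ = 127
127 = (3,3,1)_6 → 3³ + 3³ + 1³ = 55
55 = (1,3,1)_6 → 1³ + 3³ + 1³ = 29
29 = (4,5)_6 → 4³ + 5³ = 189
189 = (5,1,3)_6 → 5³ + 1³ + 3³ = 153
153 = (4,1,3)_6 → 4³ + 1³ + 3³ = 92
92 = (2,3,2)_6 → 2³ + 3³ + 2³ = 43
43 = (1,1,1)_6 → 1³ + 1³ + 1³ = 3
3 = (3)_6 → 3³ = 27
27 = (4,3)_6 → 4³ + 3³ = 91
91 = (2,3,1)_6 → 2³ + 3³ + 1³ = 36
36 = (1,0,0)_6 → 1³ + 0³ + 0³ = 1  — reached 1.

base-6 3-happy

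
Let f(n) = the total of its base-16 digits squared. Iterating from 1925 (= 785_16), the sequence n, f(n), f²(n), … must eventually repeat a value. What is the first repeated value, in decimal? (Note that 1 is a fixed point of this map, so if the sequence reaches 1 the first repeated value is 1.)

1925 = (7,8,5)_16 → 138
138 = (8,10)_16 → 164
164 = (10,4)_16 → 116
116 = (7,4)_16 → 65
65 = (4,1)_16 → 17
17 = (1,1)_16 → 2
2 = (2)_16 → 4
4 = (4)_16 → 16
16 = (1,0)_16 → 1  — reached the fixed point 1.
1 → 1, so 1 is the first repeated value.

1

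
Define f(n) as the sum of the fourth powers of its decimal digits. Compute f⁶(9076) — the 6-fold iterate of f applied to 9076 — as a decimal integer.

9076 → 10258
10258 → 4738
4738 → 6834
6834 → 5729
5729 → 9603
9603 → 7938

7938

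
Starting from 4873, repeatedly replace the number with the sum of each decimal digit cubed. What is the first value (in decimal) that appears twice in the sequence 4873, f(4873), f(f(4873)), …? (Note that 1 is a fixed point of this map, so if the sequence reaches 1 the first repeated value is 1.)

4873 → 4³ + 8³ + 7³ + 3³ = 64 + 512 + 343 + 27 = 946
946 → 9³ + 4³ + 6³ = 729 + 64 + 216 = 1009
1009 → 1³ + 0³ + 0³ + 9³ = 1 + 0 + 0 + 729 = 730
730 → 7³ + 3³ + 0³ = 343 + 27 + 0 = 370
370 → 3³ + 7³ + 0³ = 27 + 343 + 0 = 370  — 370 already appeared earlier.

370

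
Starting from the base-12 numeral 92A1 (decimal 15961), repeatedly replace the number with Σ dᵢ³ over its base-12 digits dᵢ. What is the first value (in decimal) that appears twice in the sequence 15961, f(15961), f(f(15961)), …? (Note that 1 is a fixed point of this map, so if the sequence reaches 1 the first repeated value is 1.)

1738

15961 = (9,2,10,1)_12 → 9³ + 2³ + 10³ + 1³ = 1738
1738 = (1,0,0,10)_12 → 1³ + 0³ + 0³ + 10³ = 1001
1001 = (6,11,5)_12 → 6³ + 11³ + 5³ = 1672
1672 = (11,7,4)_12 → 11³ + 7³ + 4³ = 1738  — 1738 already appeared earlier.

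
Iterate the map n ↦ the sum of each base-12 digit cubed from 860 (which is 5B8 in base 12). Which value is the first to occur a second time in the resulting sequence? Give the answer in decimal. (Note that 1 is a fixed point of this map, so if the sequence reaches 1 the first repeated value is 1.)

1539

860 = (5,11,8)_12 → 5³ + 11³ + 8³ = 1968
1968 = (1,1,8,0)_12 → 1³ + 1³ + 8³ + 0³ = 514
514 = (3,6,10)_12 → 3³ + 6³ + 10³ = 1243
1243 = (8,7,7)_12 → 8³ + 7³ + 7³ = 1198
1198 = (8,3,10)_12 → 8³ + 3³ + 10³ = 1539
1539 = (10,8,3)_12 → 10³ + 8³ + 3³ = 1539  — 1539 already appeared earlier.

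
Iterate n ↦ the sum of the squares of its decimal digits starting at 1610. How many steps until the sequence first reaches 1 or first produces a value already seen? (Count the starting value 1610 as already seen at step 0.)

1610 → 1² + 6² + 1² + 0² = 1 + 36 + 1 + 0 = 38
38 → 3² + 8² = 9 + 64 = 73
73 → 7² + 3² = 49 + 9 = 58
58 → 5² + 8² = 25 + 64 = 89
89 → 8² + 9² = 64 + 81 = 145
145 → 1² + 4² + 5² = 1 + 16 + 25 = 42
42 → 4² + 2² = 16 + 4 = 20
20 → 2² + 0² = 4 + 0 = 4
4 → 4² = 16
16 → 1² + 6² = 1 + 36 = 37
37 → 3² + 7² = 9 + 49 = 58  — 58 repeats.
That took 11 steps.

11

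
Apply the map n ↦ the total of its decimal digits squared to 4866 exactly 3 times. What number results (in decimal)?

9

4866 → 4² + 8² + 6² + 6² = 152
152 → 1² + 5² + 2² = 30
30 → 3² + 0² = 9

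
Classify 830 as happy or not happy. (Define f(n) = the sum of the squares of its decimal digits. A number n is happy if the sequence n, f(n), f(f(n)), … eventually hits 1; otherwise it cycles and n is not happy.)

not happy

830 → 73
73 → 58
58 → 89
89 → 145
145 → 42
42 → 20
20 → 4
4 → 16
16 → 37
37 → 58  — 58 already seen; the sequence cycles without reaching 1.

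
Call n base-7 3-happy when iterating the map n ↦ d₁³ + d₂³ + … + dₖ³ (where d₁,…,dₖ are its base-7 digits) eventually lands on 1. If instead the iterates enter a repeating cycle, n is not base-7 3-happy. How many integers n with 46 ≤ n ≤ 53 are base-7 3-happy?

1

46: 46 → 280 → 250 → 250  — not base-7 3-happy
47: 47 → 341 → 557 → 137 → 197 → 65 → 17 → 35 → 125 → 251 → 341  — not base-7 3-happy
48: 48 → 432 → 252 → 126 → 72 → 36 → 126  — not base-7 3-happy
49: 49 → 1  — base-7 3-happy
50: 50 → 2 → 8 → 2  — not base-7 3-happy
51: 51 → 9 → 9  — not base-7 3-happy
52: 52 → 28 → 64 → 10 → 28  — not base-7 3-happy
53: 53 → 65 → 17 → 35 → 125 → 251 → 341 → 557 → 137 → 197 → 65  — not base-7 3-happy
base-7 3-happy: 49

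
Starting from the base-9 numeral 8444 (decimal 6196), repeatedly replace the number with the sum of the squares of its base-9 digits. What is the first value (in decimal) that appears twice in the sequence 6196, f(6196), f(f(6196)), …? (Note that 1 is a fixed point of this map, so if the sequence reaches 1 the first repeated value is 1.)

68

6196 = (8,4,4,4)_9 → 8² + 4² + 4² + 4² = 112
112 = (1,3,4)_9 → 1² + 3² + 4² = 26
26 = (2,8)_9 → 2² + 8² = 68
68 = (7,5)_9 → 7² + 5² = 74
74 = (8,2)_9 → 8² + 2² = 68  — 68 already appeared earlier.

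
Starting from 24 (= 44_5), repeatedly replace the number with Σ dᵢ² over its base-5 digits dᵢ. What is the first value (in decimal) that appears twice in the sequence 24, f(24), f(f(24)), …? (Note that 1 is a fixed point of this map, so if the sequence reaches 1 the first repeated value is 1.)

4

24 = (4,4)_5 → 32
32 = (1,1,2)_5 → 6
6 = (1,1)_5 → 2
2 = (2)_5 → 4
4 = (4)_5 → 16
16 = (3,1)_5 → 10
10 = (2,0)_5 → 4  — 4 already appeared earlier.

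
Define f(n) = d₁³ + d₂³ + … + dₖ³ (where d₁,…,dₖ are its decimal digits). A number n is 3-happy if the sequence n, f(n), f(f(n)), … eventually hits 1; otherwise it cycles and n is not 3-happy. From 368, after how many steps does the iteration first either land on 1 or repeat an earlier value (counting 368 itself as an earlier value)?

368 → 3³ + 6³ + 8³ = 27 + 216 + 512 = 755
755 → 7³ + 5³ + 5³ = 343 + 125 + 125 = 593
593 → 5³ + 9³ + 3³ = 125 + 729 + 27 = 881
881 → 8³ + 8³ + 1³ = 512 + 512 + 1 = 1025
1025 → 1³ + 0³ + 2³ + 5³ = 1 + 0 + 8 + 125 = 134
134 → 1³ + 3³ + 4³ = 1 + 27 + 64 = 92
92 → 9³ + 2³ = 729 + 8 = 737
737 → 7³ + 3³ + 7³ = 343 + 27 + 343 = 713
713 → 7³ + 1³ + 3³ = 343 + 1 + 27 = 371
371 → 3³ + 7³ + 1³ = 27 + 343 + 1 = 371  — 371 repeats.
That took 10 steps.

10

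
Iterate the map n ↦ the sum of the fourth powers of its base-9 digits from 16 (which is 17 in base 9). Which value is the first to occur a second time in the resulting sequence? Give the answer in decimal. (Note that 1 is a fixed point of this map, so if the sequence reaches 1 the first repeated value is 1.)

4098

16 = (1,7)_9 → 1⁴ + 7⁴ = 2402
2402 = (3,2,5,8)_9 → 3⁴ + 2⁴ + 5⁴ + 8⁴ = 4818
4818 = (6,5,4,3)_9 → 6⁴ + 5⁴ + 4⁴ + 3⁴ = 2258
2258 = (3,0,7,8)_9 → 3⁴ + 0⁴ + 7⁴ + 8⁴ = 6578
6578 = (1,0,0,1,8)_9 → 1⁴ + 0⁴ + 0⁴ + 1⁴ + 8⁴ = 4098
4098 = (5,5,5,3)_9 → 5⁴ + 5⁴ + 5⁴ + 3⁴ = 1956
1956 = (2,6,1,3)_9 → 2⁴ + 6⁴ + 1⁴ + 3⁴ = 1394
1394 = (1,8,1,8)_9 → 1⁴ + 8⁴ + 1⁴ + 8⁴ = 8194
8194 = (1,2,2,1,4)_9 → 1⁴ + 2⁴ + 2⁴ + 1⁴ + 4⁴ = 290
290 = (3,5,2)_9 → 3⁴ + 5⁴ + 2⁴ = 722
722 = (8,8,2)_9 → 8⁴ + 8⁴ + 2⁴ = 8208
8208 = (1,2,2,3,0)_9 → 1⁴ + 2⁴ + 2⁴ + 3⁴ + 0⁴ = 114
114 = (1,3,6)_9 → 1⁴ + 3⁴ + 6⁴ = 1378
1378 = (1,8,0,1)_9 → 1⁴ + 8⁴ + 0⁴ + 1⁴ = 4098  — 4098 already appeared earlier.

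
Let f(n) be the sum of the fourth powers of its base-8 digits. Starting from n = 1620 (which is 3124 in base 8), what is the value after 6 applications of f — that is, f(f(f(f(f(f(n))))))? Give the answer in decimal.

97

1620 = (3,1,2,4)_8 → 3⁴ + 1⁴ + 2⁴ + 4⁴ = 354
354 = (5,4,2)_8 → 5⁴ + 4⁴ + 2⁴ = 897
897 = (1,6,0,1)_8 → 1⁴ + 6⁴ + 0⁴ + 1⁴ = 1298
1298 = (2,4,2,2)_8 → 2⁴ + 4⁴ + 2⁴ + 2⁴ = 304
304 = (4,6,0)_8 → 4⁴ + 6⁴ + 0⁴ = 1552
1552 = (3,0,2,0)_8 → 3⁴ + 0⁴ + 2⁴ + 0⁴ = 97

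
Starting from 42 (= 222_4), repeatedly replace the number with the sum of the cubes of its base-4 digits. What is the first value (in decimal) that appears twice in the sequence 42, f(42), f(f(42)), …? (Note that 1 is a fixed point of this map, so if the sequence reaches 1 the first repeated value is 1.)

9

42 = (2,2,2)_4 → 2³ + 2³ + 2³ = 24
24 = (1,2,0)_4 → 1³ + 2³ + 0³ = 9
9 = (2,1)_4 → 2³ + 1³ = 9  — 9 already appeared earlier.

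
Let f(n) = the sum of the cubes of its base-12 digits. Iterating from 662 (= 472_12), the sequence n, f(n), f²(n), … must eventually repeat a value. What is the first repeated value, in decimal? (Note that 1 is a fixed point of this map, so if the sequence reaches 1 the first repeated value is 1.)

415

662 = (4,7,2)_12 → 4³ + 7³ + 2³ = 415
415 = (2,10,7)_12 → 2³ + 10³ + 7³ = 1351
1351 = (9,4,7)_12 → 9³ + 4³ + 7³ = 1136
1136 = (7,10,8)_12 → 7³ + 10³ + 8³ = 1855
1855 = (1,0,10,7)_12 → 1³ + 0³ + 10³ + 7³ = 1344
1344 = (9,4,0)_12 → 9³ + 4³ + 0³ = 793
793 = (5,6,1)_12 → 5³ + 6³ + 1³ = 342
342 = (2,4,6)_12 → 2³ + 4³ + 6³ = 288
288 = (2,0,0)_12 → 2³ + 0³ + 0³ = 8
8 = (8)_12 → 8³ = 512
512 = (3,6,8)_12 → 3³ + 6³ + 8³ = 755
755 = (5,2,11)_12 → 5³ + 2³ + 11³ = 1464
1464 = (10,2,0)_12 → 10³ + 2³ + 0³ = 1008
1008 = (7,0,0)_12 → 7³ + 0³ + 0³ = 343
343 = (2,4,7)_12 → 2³ + 4³ + 7³ = 415  — 415 already appeared earlier.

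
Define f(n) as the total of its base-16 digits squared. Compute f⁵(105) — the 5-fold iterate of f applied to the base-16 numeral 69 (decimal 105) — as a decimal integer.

17

105 = (6,9)_16 → 117
117 = (7,5)_16 → 74
74 = (4,10)_16 → 116
116 = (7,4)_16 → 65
65 = (4,1)_16 → 17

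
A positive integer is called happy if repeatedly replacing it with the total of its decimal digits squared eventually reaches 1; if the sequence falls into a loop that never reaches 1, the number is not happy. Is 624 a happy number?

not happy

624 → 6² + 2² + 4² = 56
56 → 5² + 6² = 61
61 → 6² + 1² = 37
37 → 3² + 7² = 58
58 → 5² + 8² = 89
89 → 8² + 9² = 145
145 → 1² + 4² + 5² = 42
42 → 4² + 2² = 20
20 → 2² + 0² = 4
4 → 4² = 16
16 → 1² + 6² = 37  — 37 already seen; the sequence cycles without reaching 1.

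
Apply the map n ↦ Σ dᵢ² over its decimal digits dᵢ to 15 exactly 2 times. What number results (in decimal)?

40

15 → 1² + 5² = 1 + 25 = 26
26 → 2² + 6² = 4 + 36 = 40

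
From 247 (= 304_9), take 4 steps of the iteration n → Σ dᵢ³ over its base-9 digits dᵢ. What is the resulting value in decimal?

27

247 = (3,0,4)_9 → 3³ + 0³ + 4³ = 27 + 0 + 64 = 91
91 = (1,1,1)_9 → 1³ + 1³ + 1³ = 1 + 1 + 1 = 3
3 = (3)_9 → 3³ = 27
27 = (3,0)_9 → 3³ + 0³ = 27 + 0 = 27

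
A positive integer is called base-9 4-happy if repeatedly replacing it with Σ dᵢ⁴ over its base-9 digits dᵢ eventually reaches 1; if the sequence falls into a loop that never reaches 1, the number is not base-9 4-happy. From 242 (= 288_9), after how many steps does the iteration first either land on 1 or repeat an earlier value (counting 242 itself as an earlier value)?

242 = (2,8,8)_9 → 2⁴ + 8⁴ + 8⁴ = 16 + 4096 + 4096 = 8208
8208 = (1,2,2,3,0)_9 → 1⁴ + 2⁴ + 2⁴ + 3⁴ + 0⁴ = 1 + 16 + 16 + 81 + 0 = 114
114 = (1,3,6)_9 → 1⁴ + 3⁴ + 6⁴ = 1 + 81 + 1296 = 1378
1378 = (1,8,0,1)_9 → 1⁴ + 8⁴ + 0⁴ + 1⁴ = 1 + 4096 + 0 + 1 = 4098
4098 = (5,5,5,3)_9 → 5⁴ + 5⁴ + 5⁴ + 3⁴ = 625 + 625 + 625 + 81 = 1956
1956 = (2,6,1,3)_9 → 2⁴ + 6⁴ + 1⁴ + 3⁴ = 16 + 1296 + 1 + 81 = 1394
1394 = (1,8,1,8)_9 → 1⁴ + 8⁴ + 1⁴ + 8⁴ = 1 + 4096 + 1 + 4096 = 8194
8194 = (1,2,2,1,4)_9 → 1⁴ + 2⁴ + 2⁴ + 1⁴ + 4⁴ = 1 + 16 + 16 + 1 + 256 = 290
290 = (3,5,2)_9 → 3⁴ + 5⁴ + 2⁴ = 81 + 625 + 16 = 722
722 = (8,8,2)_9 → 8⁴ + 8⁴ + 2⁴ = 4096 + 4096 + 16 = 8208  — 8208 repeats.
That took 10 steps.

10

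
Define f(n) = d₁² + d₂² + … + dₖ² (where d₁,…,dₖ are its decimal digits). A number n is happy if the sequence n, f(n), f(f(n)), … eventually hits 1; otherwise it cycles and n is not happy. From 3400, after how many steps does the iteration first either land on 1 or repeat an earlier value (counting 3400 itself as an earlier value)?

12

3400 → 3² + 4² + 0² + 0² = 25
25 → 2² + 5² = 29
29 → 2² + 9² = 85
85 → 8² + 5² = 89
89 → 8² + 9² = 145
145 → 1² + 4² + 5² = 42
42 → 4² + 2² = 20
20 → 2² + 0² = 4
4 → 4² = 16
16 → 1² + 6² = 37
37 → 3² + 7² = 58
58 → 5² + 8² = 89  — 89 repeats.
That took 12 steps.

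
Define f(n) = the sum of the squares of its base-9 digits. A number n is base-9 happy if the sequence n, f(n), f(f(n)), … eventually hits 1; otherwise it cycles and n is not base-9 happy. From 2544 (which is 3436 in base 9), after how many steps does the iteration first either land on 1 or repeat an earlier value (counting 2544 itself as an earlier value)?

8

2544 = (3,4,3,6)_9 → 3² + 4² + 3² + 6² = 9 + 16 + 9 + 36 = 70
70 = (7,7)_9 → 7² + 7² = 49 + 49 = 98
98 = (1,1,8)_9 → 1² + 1² + 8² = 1 + 1 + 64 = 66
66 = (7,3)_9 → 7² + 3² = 49 + 9 = 58
58 = (6,4)_9 → 6² + 4² = 36 + 16 = 52
52 = (5,7)_9 → 5² + 7² = 25 + 49 = 74
74 = (8,2)_9 → 8² + 2² = 64 + 4 = 68
68 = (7,5)_9 → 7² + 5² = 49 + 25 = 74  — 74 repeats.
That took 8 steps.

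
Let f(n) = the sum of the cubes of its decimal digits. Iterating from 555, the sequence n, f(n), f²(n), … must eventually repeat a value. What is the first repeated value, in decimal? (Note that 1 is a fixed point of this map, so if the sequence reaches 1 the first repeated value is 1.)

153

555 → 375
375 → 495
495 → 918
918 → 1242
1242 → 81
81 → 513
513 → 153
153 → 153  — 153 already appeared earlier.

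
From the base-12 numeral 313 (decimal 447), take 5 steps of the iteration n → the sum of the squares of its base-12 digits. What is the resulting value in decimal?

447 = (3,1,3)_12 → 3² + 1² + 3² = 19
19 = (1,7)_12 → 1² + 7² = 50
50 = (4,2)_12 → 4² + 2² = 20
20 = (1,8)_12 → 1² + 8² = 65
65 = (5,5)_12 → 5² + 5² = 50

50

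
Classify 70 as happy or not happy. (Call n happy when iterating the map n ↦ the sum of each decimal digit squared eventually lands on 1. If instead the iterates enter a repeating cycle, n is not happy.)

70 → 7² + 0² = 49 + 0 = 49
49 → 4² + 9² = 16 + 81 = 97
97 → 9² + 7² = 81 + 49 = 130
130 → 1² + 3² + 0² = 1 + 9 + 0 = 10
10 → 1² + 0² = 1 + 0 = 1  — reached 1.

happy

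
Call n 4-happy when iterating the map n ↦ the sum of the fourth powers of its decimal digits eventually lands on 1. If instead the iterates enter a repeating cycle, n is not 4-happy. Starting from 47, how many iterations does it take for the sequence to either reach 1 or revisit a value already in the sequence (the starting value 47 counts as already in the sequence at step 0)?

9

47 → 2657
2657 → 4338
4338 → 4514
4514 → 1138
1138 → 4179
4179 → 9219
9219 → 13139
13139 → 6725
6725 → 4338  — 4338 repeats.
That took 9 steps.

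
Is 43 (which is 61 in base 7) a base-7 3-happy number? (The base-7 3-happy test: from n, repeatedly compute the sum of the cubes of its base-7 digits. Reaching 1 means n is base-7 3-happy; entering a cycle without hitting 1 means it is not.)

not base-7 3-happy

43 = (6,1)_7 → 6³ + 1³ = 216 + 1 = 217
217 = (4,3,0)_7 → 4³ + 3³ + 0³ = 64 + 27 + 0 = 91
91 = (1,6,0)_7 → 1³ + 6³ + 0³ = 1 + 216 + 0 = 217  — 217 already seen; the sequence cycles without reaching 1.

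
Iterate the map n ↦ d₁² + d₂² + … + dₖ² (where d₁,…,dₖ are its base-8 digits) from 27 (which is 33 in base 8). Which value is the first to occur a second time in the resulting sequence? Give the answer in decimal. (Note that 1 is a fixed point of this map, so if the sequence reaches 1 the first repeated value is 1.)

1

27 = (3,3)_8 → 3² + 3² = 9 + 9 = 18
18 = (2,2)_8 → 2² + 2² = 4 + 4 = 8
8 = (1,0)_8 → 1² + 0² = 1 + 0 = 1  — reached the fixed point 1.
1 → 1, so 1 is the first repeated value.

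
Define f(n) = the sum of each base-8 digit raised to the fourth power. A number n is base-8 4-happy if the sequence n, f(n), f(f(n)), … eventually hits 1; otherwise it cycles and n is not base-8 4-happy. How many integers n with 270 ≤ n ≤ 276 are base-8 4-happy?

1

270: 270 → 1553 → 98 → 273 → 273  (repeats 273)
271: 271 → 2658 → 898 → 1313 → 529 → 18 → 32 → 256 → 256  (repeats 256)
272: 272 → 272  (repeats 272)
273: 273 → 273  (repeats 273)
274: 274 → 288 → 512 → 1  (reaches 1)
275: 275 → 353 → 882 → 1938 → 1409 → 1313 → 529 → 18 → 32 → 256 → 256  (repeats 256)
276: 276 → 528 → 17 → 17  (repeats 17)
base-8 4-happy: 274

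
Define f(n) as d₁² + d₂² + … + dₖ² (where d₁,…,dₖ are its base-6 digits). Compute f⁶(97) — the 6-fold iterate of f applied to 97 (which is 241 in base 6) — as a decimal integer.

97 = (2,4,1)_6 → 2² + 4² + 1² = 21
21 = (3,3)_6 → 3² + 3² = 18
18 = (3,0)_6 → 3² + 0² = 9
9 = (1,3)_6 → 1² + 3² = 10
10 = (1,4)_6 → 1² + 4² = 17
17 = (2,5)_6 → 2² + 5² = 29

29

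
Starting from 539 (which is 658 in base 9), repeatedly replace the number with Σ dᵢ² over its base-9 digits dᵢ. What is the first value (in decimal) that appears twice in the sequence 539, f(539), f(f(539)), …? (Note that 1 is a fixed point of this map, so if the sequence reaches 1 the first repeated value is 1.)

1

539 = (6,5,8)_9 → 6² + 5² + 8² = 36 + 25 + 64 = 125
125 = (1,4,8)_9 → 1² + 4² + 8² = 1 + 16 + 64 = 81
81 = (1,0,0)_9 → 1² + 0² + 0² = 1 + 0 + 0 = 1  — reached the fixed point 1.
1 → 1, so 1 is the first repeated value.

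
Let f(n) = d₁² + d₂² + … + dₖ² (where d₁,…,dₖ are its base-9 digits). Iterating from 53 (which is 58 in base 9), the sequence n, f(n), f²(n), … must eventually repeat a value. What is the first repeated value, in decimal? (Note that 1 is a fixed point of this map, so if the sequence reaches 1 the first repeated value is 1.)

53 = (5,8)_9 → 89
89 = (1,0,8)_9 → 65
65 = (7,2)_9 → 53  — 53 already appeared earlier.

53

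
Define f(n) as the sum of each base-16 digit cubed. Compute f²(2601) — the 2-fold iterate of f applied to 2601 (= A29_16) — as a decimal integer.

2601 = (10,2,9)_16 → 10³ + 2³ + 9³ = 1000 + 8 + 729 = 1737
1737 = (6,12,9)_16 → 6³ + 12³ + 9³ = 216 + 1728 + 729 = 2673

2673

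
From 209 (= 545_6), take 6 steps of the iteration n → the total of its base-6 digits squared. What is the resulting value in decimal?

25

209 = (5,4,5)_6 → 5² + 4² + 5² = 66
66 = (1,5,0)_6 → 1² + 5² + 0² = 26
26 = (4,2)_6 → 4² + 2² = 20
20 = (3,2)_6 → 3² + 2² = 13
13 = (2,1)_6 → 2² + 1² = 5
5 = (5)_6 → 5² = 25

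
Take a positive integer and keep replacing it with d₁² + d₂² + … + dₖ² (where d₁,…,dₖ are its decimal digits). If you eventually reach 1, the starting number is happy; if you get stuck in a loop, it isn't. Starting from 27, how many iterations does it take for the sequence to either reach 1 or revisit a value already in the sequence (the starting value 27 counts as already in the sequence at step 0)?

27 → 2² + 7² = 53
53 → 5² + 3² = 34
34 → 3² + 4² = 25
25 → 2² + 5² = 29
29 → 2² + 9² = 85
85 → 8² + 5² = 89
89 → 8² + 9² = 145
145 → 1² + 4² + 5² = 42
42 → 4² + 2² = 20
20 → 2² + 0² = 4
4 → 4² = 16
16 → 1² + 6² = 37
37 → 3² + 7² = 58
58 → 5² + 8² = 89  — 89 repeats.
That took 14 steps.

14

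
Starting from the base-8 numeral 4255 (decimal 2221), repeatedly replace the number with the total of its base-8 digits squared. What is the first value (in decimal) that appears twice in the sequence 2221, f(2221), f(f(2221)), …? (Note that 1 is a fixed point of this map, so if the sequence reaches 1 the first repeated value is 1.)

26

2221 = (4,2,5,5)_8 → 4² + 2² + 5² + 5² = 70
70 = (1,0,6)_8 → 1² + 0² + 6² = 37
37 = (4,5)_8 → 4² + 5² = 41
41 = (5,1)_8 → 5² + 1² = 26
26 = (3,2)_8 → 3² + 2² = 13
13 = (1,5)_8 → 1² + 5² = 26  — 26 already appeared earlier.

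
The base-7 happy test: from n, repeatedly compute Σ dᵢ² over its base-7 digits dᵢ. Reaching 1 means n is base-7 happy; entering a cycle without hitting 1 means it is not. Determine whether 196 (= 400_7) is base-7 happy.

not base-7 happy

196 = (4,0,0)_7 → 4² + 0² + 0² = 16 + 0 + 0 = 16
16 = (2,2)_7 → 2² + 2² = 4 + 4 = 8
8 = (1,1)_7 → 1² + 1² = 1 + 1 = 2
2 = (2)_7 → 2² = 4
4 = (4)_7 → 4² = 16  — 16 already seen; the sequence cycles without reaching 1.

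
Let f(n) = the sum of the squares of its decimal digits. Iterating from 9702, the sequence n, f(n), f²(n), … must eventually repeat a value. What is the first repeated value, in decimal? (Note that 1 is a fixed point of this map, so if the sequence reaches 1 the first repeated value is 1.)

16

9702 → 9² + 7² + 0² + 2² = 134
134 → 1² + 3² + 4² = 26
26 → 2² + 6² = 40
40 → 4² + 0² = 16
16 → 1² + 6² = 37
37 → 3² + 7² = 58
58 → 5² + 8² = 89
89 → 8² + 9² = 145
145 → 1² + 4² + 5² = 42
42 → 4² + 2² = 20
20 → 2² + 0² = 4
4 → 4² = 16  — 16 already appeared earlier.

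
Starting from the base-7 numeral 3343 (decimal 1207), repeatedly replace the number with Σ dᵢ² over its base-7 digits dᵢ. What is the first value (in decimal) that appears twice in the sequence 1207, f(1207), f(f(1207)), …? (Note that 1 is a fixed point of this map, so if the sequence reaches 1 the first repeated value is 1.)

37

1207 = (3,3,4,3)_7 → 43
43 = (6,1)_7 → 37
37 = (5,2)_7 → 29
29 = (4,1)_7 → 17
17 = (2,3)_7 → 13
13 = (1,6)_7 → 37  — 37 already appeared earlier.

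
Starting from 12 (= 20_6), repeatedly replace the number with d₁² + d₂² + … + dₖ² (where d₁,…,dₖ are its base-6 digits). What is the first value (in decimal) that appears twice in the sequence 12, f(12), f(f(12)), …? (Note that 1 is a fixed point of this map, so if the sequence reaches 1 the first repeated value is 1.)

20

12 = (2,0)_6 → 2² + 0² = 4
4 = (4)_6 → 4² = 16
16 = (2,4)_6 → 2² + 4² = 20
20 = (3,2)_6 → 3² + 2² = 13
13 = (2,1)_6 → 2² + 1² = 5
5 = (5)_6 → 5² = 25
25 = (4,1)_6 → 4² + 1² = 17
17 = (2,5)_6 → 2² + 5² = 29
29 = (4,5)_6 → 4² + 5² = 41
41 = (1,0,5)_6 → 1² + 0² + 5² = 26
26 = (4,2)_6 → 4² + 2² = 20  — 20 already appeared earlier.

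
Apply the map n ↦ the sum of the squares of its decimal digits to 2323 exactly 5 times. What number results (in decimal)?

2323 → 2² + 3² + 2² + 3² = 26
26 → 2² + 6² = 40
40 → 4² + 0² = 16
16 → 1² + 6² = 37
37 → 3² + 7² = 58

58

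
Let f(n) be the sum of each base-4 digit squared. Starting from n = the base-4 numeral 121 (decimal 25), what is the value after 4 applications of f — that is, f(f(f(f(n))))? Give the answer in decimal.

4

25 = (1,2,1)_4 → 1² + 2² + 1² = 6
6 = (1,2)_4 → 1² + 2² = 5
5 = (1,1)_4 → 1² + 1² = 2
2 = (2)_4 → 2² = 4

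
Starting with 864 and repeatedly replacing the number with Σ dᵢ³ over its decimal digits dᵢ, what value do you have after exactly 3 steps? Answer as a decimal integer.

864 → 8³ + 6³ + 4³ = 512 + 216 + 64 = 792
792 → 7³ + 9³ + 2³ = 343 + 729 + 8 = 1080
1080 → 1³ + 0³ + 8³ + 0³ = 1 + 0 + 512 + 0 = 513

513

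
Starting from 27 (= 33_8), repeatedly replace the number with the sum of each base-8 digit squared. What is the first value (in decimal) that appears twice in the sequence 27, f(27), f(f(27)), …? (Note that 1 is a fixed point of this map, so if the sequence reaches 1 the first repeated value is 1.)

1

27 = (3,3)_8 → 18
18 = (2,2)_8 → 8
8 = (1,0)_8 → 1  — reached the fixed point 1.
1 → 1, so 1 is the first repeated value.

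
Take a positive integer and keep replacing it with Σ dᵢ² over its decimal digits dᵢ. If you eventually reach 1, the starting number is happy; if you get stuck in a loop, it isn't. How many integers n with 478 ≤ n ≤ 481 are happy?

1

478: 478 → 129 → 86 → 100 → 1  (reaches 1)
479: 479 → 146 → 53 → 34 → 25 → 29 → 85 → 89 → 145 → 42 → 20 → 4 → 16 → 37 → 58 → 89  (repeats 89)
480: 480 → 80 → 64 → 52 → 29 → 85 → 89 → 145 → 42 → 20 → 4 → 16 → 37 → 58 → 89  (repeats 89)
481: 481 → 81 → 65 → 61 → 37 → 58 → 89 → 145 → 42 → 20 → 4 → 16 → 37  (repeats 37)
happy: 478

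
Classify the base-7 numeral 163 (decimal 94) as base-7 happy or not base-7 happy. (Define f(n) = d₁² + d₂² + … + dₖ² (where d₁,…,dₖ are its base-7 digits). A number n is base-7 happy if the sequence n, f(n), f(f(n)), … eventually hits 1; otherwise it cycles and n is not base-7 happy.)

not base-7 happy

94 = (1,6,3)_7 → 1² + 6² + 3² = 1 + 36 + 9 = 46
46 = (6,4)_7 → 6² + 4² = 36 + 16 = 52
52 = (1,0,3)_7 → 1² + 0² + 3² = 1 + 0 + 9 = 10
10 = (1,3)_7 → 1² + 3² = 1 + 9 = 10  — 10 already seen; the sequence cycles without reaching 1.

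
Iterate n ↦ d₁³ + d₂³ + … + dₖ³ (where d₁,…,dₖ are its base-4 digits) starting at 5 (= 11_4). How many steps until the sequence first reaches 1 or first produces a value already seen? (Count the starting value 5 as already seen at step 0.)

3

5 = (1,1)_4 → 2
2 = (2)_4 → 8
8 = (2,0)_4 → 8  — 8 repeats.
That took 3 steps.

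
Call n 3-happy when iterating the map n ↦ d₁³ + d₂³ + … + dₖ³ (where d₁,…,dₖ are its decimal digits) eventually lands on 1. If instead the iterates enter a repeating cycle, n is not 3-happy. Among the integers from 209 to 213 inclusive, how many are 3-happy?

1

209: 209 → 737 → 713 → 371 → 371  — not 3-happy
210: 210 → 9 → 729 → 1080 → 513 → 153 → 153  — not 3-happy
211: 211 → 10 → 1  — 3-happy
212: 212 → 17 → 344 → 155 → 251 → 134 → 92 → 737 → 713 → 371 → 371  — not 3-happy
213: 213 → 36 → 243 → 99 → 1458 → 702 → 351 → 153 → 153  — not 3-happy
3-happy: 211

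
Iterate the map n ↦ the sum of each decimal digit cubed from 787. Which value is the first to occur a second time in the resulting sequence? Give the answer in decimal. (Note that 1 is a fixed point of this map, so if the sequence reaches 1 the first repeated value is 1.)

1

787 → 7³ + 8³ + 7³ = 1198
1198 → 1³ + 1³ + 9³ + 8³ = 1243
1243 → 1³ + 2³ + 4³ + 3³ = 100
100 → 1³ + 0³ + 0³ = 1  — reached the fixed point 1.
1 → 1, so 1 is the first repeated value.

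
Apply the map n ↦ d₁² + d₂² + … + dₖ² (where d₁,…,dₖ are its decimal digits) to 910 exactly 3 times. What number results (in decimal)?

100

910 → 9² + 1² + 0² = 82
82 → 8² + 2² = 68
68 → 6² + 8² = 100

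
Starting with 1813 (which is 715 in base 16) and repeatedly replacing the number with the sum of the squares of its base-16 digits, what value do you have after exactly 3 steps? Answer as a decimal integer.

1813 = (7,1,5)_16 → 7² + 1² + 5² = 49 + 1 + 25 = 75
75 = (4,11)_16 → 4² + 11² = 16 + 121 = 137
137 = (8,9)_16 → 8² + 9² = 64 + 81 = 145

145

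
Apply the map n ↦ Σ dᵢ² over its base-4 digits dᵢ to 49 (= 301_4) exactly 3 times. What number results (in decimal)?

4

49 = (3,0,1)_4 → 3² + 0² + 1² = 9 + 0 + 1 = 10
10 = (2,2)_4 → 2² + 2² = 4 + 4 = 8
8 = (2,0)_4 → 2² + 0² = 4 + 0 = 4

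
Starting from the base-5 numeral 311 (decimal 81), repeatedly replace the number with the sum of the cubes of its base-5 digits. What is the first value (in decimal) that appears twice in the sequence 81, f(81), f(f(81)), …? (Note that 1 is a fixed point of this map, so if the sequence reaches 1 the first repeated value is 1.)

81 = (3,1,1)_5 → 3³ + 1³ + 1³ = 27 + 1 + 1 = 29
29 = (1,0,4)_5 → 1³ + 0³ + 4³ = 1 + 0 + 64 = 65
65 = (2,3,0)_5 → 2³ + 3³ + 0³ = 8 + 27 + 0 = 35
35 = (1,2,0)_5 → 1³ + 2³ + 0³ = 1 + 8 + 0 = 9
9 = (1,4)_5 → 1³ + 4³ = 1 + 64 = 65  — 65 already appeared earlier.

65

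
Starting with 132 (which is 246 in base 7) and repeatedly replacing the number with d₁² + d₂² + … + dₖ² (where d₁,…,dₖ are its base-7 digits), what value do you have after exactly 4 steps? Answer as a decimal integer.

16

132 = (2,4,6)_7 → 2² + 4² + 6² = 56
56 = (1,1,0)_7 → 1² + 1² + 0² = 2
2 = (2)_7 → 2² = 4
4 = (4)_7 → 4² = 16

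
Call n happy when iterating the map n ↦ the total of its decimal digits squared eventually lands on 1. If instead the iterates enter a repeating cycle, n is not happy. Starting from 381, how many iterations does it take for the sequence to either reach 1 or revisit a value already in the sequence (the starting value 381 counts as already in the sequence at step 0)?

12

381 → 3² + 8² + 1² = 74
74 → 7² + 4² = 65
65 → 6² + 5² = 61
61 → 6² + 1² = 37
37 → 3² + 7² = 58
58 → 5² + 8² = 89
89 → 8² + 9² = 145
145 → 1² + 4² + 5² = 42
42 → 4² + 2² = 20
20 → 2² + 0² = 4
4 → 4² = 16
16 → 1² + 6² = 37  — 37 repeats.
That took 12 steps.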